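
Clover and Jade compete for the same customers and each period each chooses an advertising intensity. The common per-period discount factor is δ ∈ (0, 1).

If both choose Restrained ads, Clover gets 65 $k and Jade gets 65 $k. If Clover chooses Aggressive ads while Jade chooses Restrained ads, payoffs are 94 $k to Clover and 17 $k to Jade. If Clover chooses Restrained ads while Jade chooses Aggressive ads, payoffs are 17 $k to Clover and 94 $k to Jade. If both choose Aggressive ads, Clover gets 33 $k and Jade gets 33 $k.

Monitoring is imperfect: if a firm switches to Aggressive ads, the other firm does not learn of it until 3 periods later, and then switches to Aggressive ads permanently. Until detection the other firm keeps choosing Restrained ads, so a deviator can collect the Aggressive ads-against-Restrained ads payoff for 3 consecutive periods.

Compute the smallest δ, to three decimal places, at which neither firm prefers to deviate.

0.780

The best deviation is to choose Aggressive ads for all 3 undetected periods, earning 94 each, then 33 forever once detected.
Deviation value: 94(1−δ^3)/(1−δ) + 33δ^3/(1−δ); cooperation value: 65/(1−δ).
IC: 65 ≥ 94(1−δ^3) + 33δ^3 = 94 − 61δ^3.
So δ^3 ≥ 29/61, giving δ ≥ (29/61)^(1/3) ≈ 0.780.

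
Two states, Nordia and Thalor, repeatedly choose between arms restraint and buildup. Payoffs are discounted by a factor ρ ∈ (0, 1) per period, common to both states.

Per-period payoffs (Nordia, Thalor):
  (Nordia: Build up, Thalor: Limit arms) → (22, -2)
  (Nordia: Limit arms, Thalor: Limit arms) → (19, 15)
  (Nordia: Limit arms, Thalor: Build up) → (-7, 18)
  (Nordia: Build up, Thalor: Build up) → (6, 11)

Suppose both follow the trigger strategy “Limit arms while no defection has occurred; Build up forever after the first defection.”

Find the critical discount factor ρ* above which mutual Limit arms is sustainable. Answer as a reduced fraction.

For Nordia: deviation gain 22−19 = 3, per-period punishment loss 19−6 = 13. IC gives ρ ≥ 3/16.
For Thalor: gain 3, loss 4 per period, so ρ ≥ 3/7.
The tighter constraint is Thalor's, so cooperation needs ρ ≥ 3/7.

3/7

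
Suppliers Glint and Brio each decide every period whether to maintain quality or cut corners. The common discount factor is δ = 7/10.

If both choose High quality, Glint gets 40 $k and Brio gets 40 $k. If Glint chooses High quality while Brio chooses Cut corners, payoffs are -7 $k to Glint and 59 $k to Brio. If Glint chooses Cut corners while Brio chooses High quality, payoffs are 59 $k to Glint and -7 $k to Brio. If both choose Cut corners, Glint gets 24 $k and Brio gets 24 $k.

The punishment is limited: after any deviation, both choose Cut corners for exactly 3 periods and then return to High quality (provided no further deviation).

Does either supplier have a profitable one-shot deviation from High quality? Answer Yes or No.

Comparing payoff streams over the 4 periods until play realigns: cooperate → 40(1+δ+…+δ^3); deviate → 59 + 24(δ+…+δ^3).
Cooperation is sustained iff (40−24)(δ+…+δ^3) ≥ 59−40.
δ+…+δ^3 = 7/10·(1−(7/10)^3)/(1−7/10) = 1.5330, and (59−40)/(40−24) = 1.1875.
1.5330 ≥ 1.1875, so cooperation is sustainable.

No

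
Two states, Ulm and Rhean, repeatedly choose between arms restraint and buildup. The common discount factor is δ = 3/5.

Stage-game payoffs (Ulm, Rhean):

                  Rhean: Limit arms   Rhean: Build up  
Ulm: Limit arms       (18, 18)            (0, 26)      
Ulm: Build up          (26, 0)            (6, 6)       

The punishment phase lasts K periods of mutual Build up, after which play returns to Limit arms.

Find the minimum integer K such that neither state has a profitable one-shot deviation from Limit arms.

No profitable deviation requires (18−6)(δ+…+δ^K) ≥ 26−18, i.e. δ+…+δ^K ≥ 2/3 ≈ 0.6667.
With δ = 3/5, the partial sums are K=1: 0.6000, K=2: 0.9600.
K = 2 is the first length at which the sum reaches 0.6667.

2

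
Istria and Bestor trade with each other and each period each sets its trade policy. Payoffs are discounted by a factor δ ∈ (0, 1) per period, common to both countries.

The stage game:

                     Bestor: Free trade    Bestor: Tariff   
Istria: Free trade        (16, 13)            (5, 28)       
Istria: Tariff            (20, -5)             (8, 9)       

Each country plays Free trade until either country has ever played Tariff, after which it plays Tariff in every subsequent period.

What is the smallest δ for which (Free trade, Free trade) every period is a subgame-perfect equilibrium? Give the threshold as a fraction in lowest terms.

Istria's threshold: (20−16)/(20−8) = 1/3.
Bestor's threshold: (28−13)/(28−9) = 15/19.
1/3 < 15/19, so Bestor binds and δ* = 15/19.

15/19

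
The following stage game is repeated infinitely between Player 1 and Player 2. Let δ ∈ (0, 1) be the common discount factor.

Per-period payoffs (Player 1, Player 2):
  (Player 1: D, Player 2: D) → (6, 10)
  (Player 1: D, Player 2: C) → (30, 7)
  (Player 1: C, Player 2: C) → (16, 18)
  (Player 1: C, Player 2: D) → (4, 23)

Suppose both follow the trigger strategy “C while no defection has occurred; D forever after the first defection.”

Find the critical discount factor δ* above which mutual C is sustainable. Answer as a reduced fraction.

7/12

Player 1: cooperation gives 16 each period; deviation gives 30 once then 6 forever.
  16/(1−δ) ≥ 30 + 6δ/(1−δ) ⇒ δ ≥ 14/24 = 7/12.
Player 2: cooperation gives 18 each period; deviation gives 23 once then 10 forever.
  δ ≥ 5/13.
Both must hold, so the binding constraint is Player 1's: δ ≥ 7/12.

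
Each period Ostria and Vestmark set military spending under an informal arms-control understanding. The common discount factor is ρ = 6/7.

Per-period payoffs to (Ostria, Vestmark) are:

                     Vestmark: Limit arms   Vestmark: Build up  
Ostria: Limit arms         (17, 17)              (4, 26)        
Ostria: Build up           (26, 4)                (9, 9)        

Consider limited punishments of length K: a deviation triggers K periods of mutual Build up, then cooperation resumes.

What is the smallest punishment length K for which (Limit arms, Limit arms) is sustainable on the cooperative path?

2

No profitable deviation requires (17−9)(ρ+…+ρ^K) ≥ 26−17, i.e. ρ+…+ρ^K ≥ 9/8 ≈ 1.1250.
With ρ = 6/7, the partial sums are K=1: 0.8571, K=2: 1.5918.
K = 2 is the first length at which the sum reaches 1.1250.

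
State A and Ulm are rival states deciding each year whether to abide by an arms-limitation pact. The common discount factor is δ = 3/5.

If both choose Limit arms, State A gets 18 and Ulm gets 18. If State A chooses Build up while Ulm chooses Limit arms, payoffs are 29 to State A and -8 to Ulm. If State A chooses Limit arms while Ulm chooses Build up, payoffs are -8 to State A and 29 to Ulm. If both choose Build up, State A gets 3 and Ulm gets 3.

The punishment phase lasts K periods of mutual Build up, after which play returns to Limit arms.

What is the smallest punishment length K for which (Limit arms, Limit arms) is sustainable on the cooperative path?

No profitable deviation requires (18−3)(δ+…+δ^K) ≥ 29−18, i.e. δ+…+δ^K ≥ 11/15 ≈ 0.7333.
With δ = 3/5, the partial sums are K=1: 0.6000, K=2: 0.9600.
K = 2 is the first length at which the sum reaches 0.7333.

2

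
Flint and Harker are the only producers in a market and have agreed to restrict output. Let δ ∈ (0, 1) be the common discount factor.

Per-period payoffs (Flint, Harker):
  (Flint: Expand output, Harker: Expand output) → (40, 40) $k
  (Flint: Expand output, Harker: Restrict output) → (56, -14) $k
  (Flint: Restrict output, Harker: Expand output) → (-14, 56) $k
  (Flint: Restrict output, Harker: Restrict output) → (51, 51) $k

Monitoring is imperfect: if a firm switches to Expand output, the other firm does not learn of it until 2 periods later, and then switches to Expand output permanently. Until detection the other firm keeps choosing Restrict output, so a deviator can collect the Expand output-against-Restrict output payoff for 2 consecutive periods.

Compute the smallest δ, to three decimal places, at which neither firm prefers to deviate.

Deviating for the 2 undetected periods gains 56−51 = 5 per period over cooperation, then loses 51−40 = 11 per period forever once punishment starts.
Gain: 5(1 + δ + … + δ^1); loss: 11·δ^2/(1−δ).
No profitable deviation ⇔ 5(1−δ^2) ≤ 11·δ^2, i.e. δ^2 ≥ 5/(5+11) = 5/16.
Hence δ ≥ (5/16)^(1/2) ≈ 0.559.

0.559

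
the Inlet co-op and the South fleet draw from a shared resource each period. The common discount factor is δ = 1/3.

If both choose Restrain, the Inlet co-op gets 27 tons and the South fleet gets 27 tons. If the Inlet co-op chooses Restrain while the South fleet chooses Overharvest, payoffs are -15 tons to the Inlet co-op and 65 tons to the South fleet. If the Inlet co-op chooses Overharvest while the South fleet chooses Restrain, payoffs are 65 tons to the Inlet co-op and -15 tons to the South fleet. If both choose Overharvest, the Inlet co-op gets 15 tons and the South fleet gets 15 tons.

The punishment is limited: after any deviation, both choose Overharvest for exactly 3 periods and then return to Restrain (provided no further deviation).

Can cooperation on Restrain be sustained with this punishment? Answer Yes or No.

No

IC: δ+…+δ^3 ≥ (65−27)/(27−15) = 19/6.
At δ = 1/3: partial sum = 0.4815 < 3.1667. Cooperation not sustainable.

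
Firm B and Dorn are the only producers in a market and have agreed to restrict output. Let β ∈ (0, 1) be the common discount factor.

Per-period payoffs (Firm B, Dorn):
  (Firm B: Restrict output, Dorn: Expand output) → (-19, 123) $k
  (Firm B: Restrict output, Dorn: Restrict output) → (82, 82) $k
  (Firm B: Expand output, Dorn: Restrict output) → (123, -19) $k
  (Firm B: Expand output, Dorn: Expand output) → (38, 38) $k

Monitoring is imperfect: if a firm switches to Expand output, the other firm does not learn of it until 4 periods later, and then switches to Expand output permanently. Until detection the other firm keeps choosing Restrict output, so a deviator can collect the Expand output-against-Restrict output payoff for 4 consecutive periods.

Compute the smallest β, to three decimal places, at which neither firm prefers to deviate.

0.833

The best deviation is to choose Expand output for all 4 undetected periods, earning 123 each, then 38 forever once detected.
Deviation value: 123(1−β^4)/(1−β) + 38β^4/(1−β); cooperation value: 82/(1−β).
IC: 82 ≥ 123(1−β^4) + 38β^4 = 123 − 85β^4.
So β^4 ≥ 41/85, giving β ≥ (41/85)^(1/4) ≈ 0.833.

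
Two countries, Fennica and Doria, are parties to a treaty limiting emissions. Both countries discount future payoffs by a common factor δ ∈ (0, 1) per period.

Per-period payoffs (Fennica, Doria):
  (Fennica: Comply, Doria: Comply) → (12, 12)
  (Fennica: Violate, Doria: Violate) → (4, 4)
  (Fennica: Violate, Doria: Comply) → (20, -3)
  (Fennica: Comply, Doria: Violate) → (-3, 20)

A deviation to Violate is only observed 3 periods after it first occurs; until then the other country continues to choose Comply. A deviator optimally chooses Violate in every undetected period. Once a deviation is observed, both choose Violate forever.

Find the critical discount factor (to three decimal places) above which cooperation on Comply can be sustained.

0.794

The best deviation is to choose Violate for all 3 undetected periods, earning 20 each, then 4 forever once detected.
Deviation value: 20(1−δ^3)/(1−δ) + 4δ^3/(1−δ); cooperation value: 12/(1−δ).
IC: 12 ≥ 20(1−δ^3) + 4δ^3 = 20 − 16δ^3.
So δ^3 ≥ 8/16 = 1/2, giving δ ≥ (1/2)^(1/3) ≈ 0.794.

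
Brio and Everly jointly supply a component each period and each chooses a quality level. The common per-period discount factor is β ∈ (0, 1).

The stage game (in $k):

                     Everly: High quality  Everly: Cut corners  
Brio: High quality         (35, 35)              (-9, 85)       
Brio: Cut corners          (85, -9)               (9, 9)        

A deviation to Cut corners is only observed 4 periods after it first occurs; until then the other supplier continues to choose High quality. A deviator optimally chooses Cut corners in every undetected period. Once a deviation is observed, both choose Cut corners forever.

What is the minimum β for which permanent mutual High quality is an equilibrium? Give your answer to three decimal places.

Deviating for the 4 undetected periods gains 85−35 = 50 per period over cooperation, then loses 35−9 = 26 per period forever once punishment starts.
Gain: 50(1 + β + … + β^3); loss: 26·β^4/(1−β).
No profitable deviation ⇔ 50(1−β^4) ≤ 26·β^4, i.e. β^4 ≥ 50/(50+26) = 25/38.
Hence β ≥ (25/38)^(1/4) ≈ 0.901.

0.901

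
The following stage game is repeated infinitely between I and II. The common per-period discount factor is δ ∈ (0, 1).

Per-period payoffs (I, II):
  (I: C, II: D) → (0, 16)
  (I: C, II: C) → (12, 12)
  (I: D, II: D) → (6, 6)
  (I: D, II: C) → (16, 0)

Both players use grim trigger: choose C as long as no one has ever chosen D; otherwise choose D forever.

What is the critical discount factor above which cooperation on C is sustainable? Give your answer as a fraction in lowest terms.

Cooperation forever yields 12 each period: 12/(1−δ).
Deviating yields 16 once, then 6 forever: 16 + 6δ/(1−δ).
No profitable deviation requires 12/(1−δ) ≥ 16 + 6δ/(1−δ).
Multiplying by (1−δ): 12 ≥ 16(1−δ) + 6δ = 16 − 10δ.
So 10δ ≥ 4, i.e. δ ≥ 4/10 = 2/5.

2/5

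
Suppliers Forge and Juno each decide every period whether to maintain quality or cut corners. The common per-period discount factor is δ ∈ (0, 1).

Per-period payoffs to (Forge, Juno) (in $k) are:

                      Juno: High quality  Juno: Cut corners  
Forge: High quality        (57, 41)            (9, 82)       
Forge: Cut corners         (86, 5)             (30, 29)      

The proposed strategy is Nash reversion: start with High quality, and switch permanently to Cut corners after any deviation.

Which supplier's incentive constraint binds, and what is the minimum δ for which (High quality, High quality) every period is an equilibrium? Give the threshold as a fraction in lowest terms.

Juno; δ ≥ 41/53

Forge: cooperation gives 57 each period; deviation gives 86 once then 30 forever.
  57/(1−δ) ≥ 86 + 30δ/(1−δ) ⇒ δ ≥ 29/56.
Juno: cooperation gives 41 each period; deviation gives 82 once then 29 forever.
  δ ≥ 41/53.
Both must hold, so the binding constraint is Juno's: δ ≥ 41/53.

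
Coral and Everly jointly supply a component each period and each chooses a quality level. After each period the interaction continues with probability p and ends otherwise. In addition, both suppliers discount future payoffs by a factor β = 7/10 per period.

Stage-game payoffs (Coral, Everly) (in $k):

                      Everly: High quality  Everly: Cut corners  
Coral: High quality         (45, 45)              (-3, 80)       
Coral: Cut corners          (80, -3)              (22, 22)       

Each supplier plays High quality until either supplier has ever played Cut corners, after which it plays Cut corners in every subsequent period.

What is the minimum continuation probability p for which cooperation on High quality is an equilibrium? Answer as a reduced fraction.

With continuation probability p and discount β, the effective per-period discount factor is βp.
Grim-trigger IC: βp ≥ (80−45)/(80−22) = 35/58.
So p ≥ (35/58)/(7/10) = 25/29.

25/29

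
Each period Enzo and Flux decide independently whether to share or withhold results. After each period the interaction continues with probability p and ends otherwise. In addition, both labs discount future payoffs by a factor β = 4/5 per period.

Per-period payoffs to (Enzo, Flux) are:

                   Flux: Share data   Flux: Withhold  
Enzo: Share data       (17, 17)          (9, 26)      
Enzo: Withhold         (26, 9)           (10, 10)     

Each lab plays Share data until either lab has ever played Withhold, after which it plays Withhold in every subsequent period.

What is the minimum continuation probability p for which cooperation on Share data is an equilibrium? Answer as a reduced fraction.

45/64

Expected continuation weight on next period's payoff is β·p = 4/5·p, which plays the role of the discount factor.
Cooperation requires 4/5·p ≥ (26−17)/(26−10) = 9/16, hence p ≥ 45/64.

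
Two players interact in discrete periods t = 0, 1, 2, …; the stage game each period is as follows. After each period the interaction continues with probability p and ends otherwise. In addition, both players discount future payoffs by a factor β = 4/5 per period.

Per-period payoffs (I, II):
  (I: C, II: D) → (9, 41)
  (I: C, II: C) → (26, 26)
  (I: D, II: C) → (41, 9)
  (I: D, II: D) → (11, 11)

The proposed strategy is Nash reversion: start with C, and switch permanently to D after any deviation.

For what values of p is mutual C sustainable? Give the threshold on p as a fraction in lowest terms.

With continuation probability p and discount β, the effective per-period discount factor is βp.
Grim-trigger IC: βp ≥ (41−26)/(41−11) = 1/2.
So p ≥ (1/2)/(4/5) = 5/8.

5/8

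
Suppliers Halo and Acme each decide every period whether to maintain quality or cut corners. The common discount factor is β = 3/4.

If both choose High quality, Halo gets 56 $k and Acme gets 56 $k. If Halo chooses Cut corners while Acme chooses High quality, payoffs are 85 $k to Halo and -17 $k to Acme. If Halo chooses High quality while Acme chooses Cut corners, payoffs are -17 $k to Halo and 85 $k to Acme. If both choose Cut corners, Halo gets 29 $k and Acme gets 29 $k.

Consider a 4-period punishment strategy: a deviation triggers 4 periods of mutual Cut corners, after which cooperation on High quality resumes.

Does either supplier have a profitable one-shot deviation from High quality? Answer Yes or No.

A one-shot deviation gives 85 now, then 29 for 4 periods, then back to 56.
Gain from deviating: (85−56) today; loss: (56−29) in each of the next 4 periods.
No-deviation condition: (56−29)(β+…+β^4) ≥ 85−56, i.e. β+…+β^4 ≥ 29/27.
At β = 3/4: β+…+β^4 = 2.0508 ≥ 1.0741.
So cooperation is sustainable.

No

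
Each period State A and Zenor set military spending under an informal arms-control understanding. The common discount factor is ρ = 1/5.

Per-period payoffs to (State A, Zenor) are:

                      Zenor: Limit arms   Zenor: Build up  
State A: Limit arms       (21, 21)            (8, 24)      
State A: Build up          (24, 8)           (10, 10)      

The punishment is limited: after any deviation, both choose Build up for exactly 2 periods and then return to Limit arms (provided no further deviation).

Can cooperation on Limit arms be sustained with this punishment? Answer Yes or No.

IC: ρ+…+ρ^2 ≥ (24−21)/(21−10) = 3/11.
At ρ = 1/5: partial sum = 0.2400 < 0.2727. Cooperation not sustainable.

No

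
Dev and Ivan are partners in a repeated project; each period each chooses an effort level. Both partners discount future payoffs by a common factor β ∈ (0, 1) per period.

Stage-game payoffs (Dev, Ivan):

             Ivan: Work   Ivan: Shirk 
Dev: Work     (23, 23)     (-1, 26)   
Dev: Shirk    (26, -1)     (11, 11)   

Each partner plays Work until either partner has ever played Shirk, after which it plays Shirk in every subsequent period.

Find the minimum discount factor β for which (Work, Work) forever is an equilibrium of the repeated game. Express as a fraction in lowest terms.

1/5

One-period gain from deviating is 26 − 23 = 3. The loss is 23 − 11 = 12 in every subsequent period, with present value 12·β/(1−β).
Deviation is unprofitable when 12·β/(1−β) ≥ 3, i.e. β/(1−β) ≥ 1/4.
Equivalently β ≥ 3/(3+12) = 1/5.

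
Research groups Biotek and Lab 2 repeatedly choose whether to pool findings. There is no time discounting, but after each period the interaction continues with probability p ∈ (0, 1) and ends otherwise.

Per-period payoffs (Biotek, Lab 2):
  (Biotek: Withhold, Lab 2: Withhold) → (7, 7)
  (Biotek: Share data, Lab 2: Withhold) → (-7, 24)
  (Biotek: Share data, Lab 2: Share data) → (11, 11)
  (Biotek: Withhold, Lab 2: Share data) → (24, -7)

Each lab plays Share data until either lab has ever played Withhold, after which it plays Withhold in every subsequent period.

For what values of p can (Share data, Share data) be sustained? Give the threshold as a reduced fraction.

Expected cooperation value is 11 + p·11 + p²·11 + … = 11/(1−p); deviation gives 24 + p·7/(1−p).
11 ≥ 24(1−p) + 7p ⇒ 17p ≥ 13 ⇒ p ≥ 13/17.

13/17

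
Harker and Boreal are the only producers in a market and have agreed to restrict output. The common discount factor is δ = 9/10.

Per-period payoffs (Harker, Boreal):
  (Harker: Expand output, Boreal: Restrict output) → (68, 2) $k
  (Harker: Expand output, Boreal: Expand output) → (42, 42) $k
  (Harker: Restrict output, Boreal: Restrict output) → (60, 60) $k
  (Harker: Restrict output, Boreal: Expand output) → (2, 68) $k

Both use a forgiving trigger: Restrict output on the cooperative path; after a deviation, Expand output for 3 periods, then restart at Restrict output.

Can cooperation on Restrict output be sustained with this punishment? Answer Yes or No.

A one-shot deviation gives 68 now, then 42 for 3 periods, then back to 60.
Gain from deviating: (68−60) today; loss: (60−42) in each of the next 3 periods.
No-deviation condition: (60−42)(δ+…+δ^3) ≥ 68−60, i.e. δ+…+δ^3 ≥ 4/9.
At δ = 9/10: δ+…+δ^3 = 2.4390 ≥ 0.4444.
So cooperation is sustainable.

Yes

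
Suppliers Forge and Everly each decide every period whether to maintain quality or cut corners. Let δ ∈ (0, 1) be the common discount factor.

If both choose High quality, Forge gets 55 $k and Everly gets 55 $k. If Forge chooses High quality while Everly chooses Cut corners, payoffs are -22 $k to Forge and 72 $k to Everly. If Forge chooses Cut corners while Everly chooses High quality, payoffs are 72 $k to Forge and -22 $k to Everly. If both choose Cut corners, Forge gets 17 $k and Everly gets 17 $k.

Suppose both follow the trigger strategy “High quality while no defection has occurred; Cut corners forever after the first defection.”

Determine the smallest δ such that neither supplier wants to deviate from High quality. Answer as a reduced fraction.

One-period gain from deviating is 72 − 55 = 17. The loss is 55 − 17 = 38 in every subsequent period, with present value 38·δ/(1−δ).
Deviation is unprofitable when 38·δ/(1−δ) ≥ 17, i.e. δ/(1−δ) ≥ 17/38.
Equivalently δ ≥ 17/(17+38) = 17/55.

17/55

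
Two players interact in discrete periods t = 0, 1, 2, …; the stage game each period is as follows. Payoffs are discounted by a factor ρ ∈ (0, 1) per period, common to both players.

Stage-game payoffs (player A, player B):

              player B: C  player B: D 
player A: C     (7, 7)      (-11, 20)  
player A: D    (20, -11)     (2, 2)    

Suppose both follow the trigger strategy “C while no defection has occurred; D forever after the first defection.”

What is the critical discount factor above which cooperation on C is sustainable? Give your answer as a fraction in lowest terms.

13/18

7/(1−ρ) ≥ 20 + 2ρ/(1−ρ)
7 ≥ 20 − 18ρ
ρ ≥ 13/18.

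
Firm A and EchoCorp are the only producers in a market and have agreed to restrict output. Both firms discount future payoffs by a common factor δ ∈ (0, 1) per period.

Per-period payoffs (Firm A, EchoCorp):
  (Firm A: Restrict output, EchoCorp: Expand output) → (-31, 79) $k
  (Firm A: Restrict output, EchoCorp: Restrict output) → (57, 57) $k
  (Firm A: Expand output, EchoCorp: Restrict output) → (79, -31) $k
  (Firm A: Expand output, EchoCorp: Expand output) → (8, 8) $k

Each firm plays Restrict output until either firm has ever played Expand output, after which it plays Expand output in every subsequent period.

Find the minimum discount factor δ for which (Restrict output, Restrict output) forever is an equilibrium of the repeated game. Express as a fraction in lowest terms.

22/71

One-period gain from deviating is 79 − 57 = 22. The loss is 57 − 8 = 49 in every subsequent period, with present value 49·δ/(1−δ).
Deviation is unprofitable when 49·δ/(1−δ) ≥ 22, i.e. δ/(1−δ) ≥ 22/49.
Equivalently δ ≥ 22/(22+49) = 22/71.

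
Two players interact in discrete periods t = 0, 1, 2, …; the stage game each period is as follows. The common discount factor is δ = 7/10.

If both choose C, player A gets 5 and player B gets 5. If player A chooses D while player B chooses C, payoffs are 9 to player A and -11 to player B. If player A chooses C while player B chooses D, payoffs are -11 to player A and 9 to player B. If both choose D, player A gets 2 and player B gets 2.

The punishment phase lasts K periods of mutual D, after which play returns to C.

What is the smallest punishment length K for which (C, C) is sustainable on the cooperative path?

3

Need Σ_{k=1}^{K} δ^k ≥ (9−5)/(5−2) = 1.3333 at δ = 7/10.
At K = 2 the sum is 1.1900 < 1.3333; at K = 3 it is 1.5330 ≥ 1.3333.
So the minimum punishment length is K = 3.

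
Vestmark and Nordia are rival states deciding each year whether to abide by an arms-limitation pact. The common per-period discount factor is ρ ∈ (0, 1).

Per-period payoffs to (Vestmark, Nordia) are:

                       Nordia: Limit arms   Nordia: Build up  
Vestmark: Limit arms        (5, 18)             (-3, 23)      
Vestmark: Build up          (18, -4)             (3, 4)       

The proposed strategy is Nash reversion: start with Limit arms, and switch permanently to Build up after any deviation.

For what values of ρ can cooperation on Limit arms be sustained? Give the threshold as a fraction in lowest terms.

13/15

For Vestmark: deviation gain 18−5 = 13, per-period punishment loss 5−3 = 2. IC gives ρ ≥ 13/15.
For Nordia: gain 5, loss 14 per period, so ρ ≥ 5/19.
The tighter constraint is Vestmark's, so cooperation needs ρ ≥ 13/15.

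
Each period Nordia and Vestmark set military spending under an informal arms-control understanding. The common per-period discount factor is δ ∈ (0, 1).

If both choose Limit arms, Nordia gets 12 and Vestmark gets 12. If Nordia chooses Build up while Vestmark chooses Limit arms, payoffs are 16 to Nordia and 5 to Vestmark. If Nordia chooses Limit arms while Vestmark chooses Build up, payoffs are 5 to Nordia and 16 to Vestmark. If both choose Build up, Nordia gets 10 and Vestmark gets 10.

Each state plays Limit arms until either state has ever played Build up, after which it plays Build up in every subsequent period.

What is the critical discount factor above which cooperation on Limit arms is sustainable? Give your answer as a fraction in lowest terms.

2/3

One-period gain from deviating is 16 − 12 = 4. The loss is 12 − 10 = 2 in every subsequent period, with present value 2·δ/(1−δ).
Deviation is unprofitable when 2·δ/(1−δ) ≥ 4, i.e. δ/(1−δ) ≥ 2.
Equivalently δ ≥ 4/(4+2) = 2/3.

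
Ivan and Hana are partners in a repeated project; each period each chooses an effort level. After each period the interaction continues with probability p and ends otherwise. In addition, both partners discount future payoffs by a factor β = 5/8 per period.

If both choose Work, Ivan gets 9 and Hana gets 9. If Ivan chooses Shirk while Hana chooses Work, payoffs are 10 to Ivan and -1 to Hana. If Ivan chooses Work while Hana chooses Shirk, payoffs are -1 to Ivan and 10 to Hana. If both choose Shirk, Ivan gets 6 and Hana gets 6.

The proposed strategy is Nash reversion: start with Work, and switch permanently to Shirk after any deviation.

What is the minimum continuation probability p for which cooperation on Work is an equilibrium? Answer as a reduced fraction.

Expected continuation weight on next period's payoff is β·p = 5/8·p, which plays the role of the discount factor.
Cooperation requires 5/8·p ≥ (10−9)/(10−6) = 1/4, hence p ≥ 2/5.

2/5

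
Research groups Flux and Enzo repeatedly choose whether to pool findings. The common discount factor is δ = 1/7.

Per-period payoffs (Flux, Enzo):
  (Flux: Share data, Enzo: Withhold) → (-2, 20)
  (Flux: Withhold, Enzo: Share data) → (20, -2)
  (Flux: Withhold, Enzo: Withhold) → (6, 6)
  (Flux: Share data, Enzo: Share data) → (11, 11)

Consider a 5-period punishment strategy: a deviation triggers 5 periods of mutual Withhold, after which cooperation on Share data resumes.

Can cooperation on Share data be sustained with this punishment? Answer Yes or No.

No

Comparing payoff streams over the 6 periods until play realigns: cooperate → 11(1+δ+…+δ^5); deviate → 20 + 6(δ+…+δ^5).
Cooperation is sustained iff (11−6)(δ+…+δ^5) ≥ 20−11.
δ+…+δ^5 = 1/7·(1−(1/7)^5)/(1−1/7) = 0.1667, and (20−11)/(11−6) = 1.8000.
0.1667 < 1.8000, so cooperation is not sustainable.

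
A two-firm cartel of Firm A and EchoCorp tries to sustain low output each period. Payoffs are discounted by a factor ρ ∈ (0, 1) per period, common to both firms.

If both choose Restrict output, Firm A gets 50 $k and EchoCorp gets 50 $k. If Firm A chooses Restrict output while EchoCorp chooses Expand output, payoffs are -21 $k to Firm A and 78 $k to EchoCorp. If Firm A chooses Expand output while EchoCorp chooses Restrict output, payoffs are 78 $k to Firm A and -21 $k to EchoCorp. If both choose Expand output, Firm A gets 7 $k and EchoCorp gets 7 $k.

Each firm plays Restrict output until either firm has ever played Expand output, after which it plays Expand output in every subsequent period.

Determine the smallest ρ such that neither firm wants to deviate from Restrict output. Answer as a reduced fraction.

Cooperation forever yields 50 each period: 50/(1−ρ).
Deviating yields 78 once, then 7 forever: 78 + 7ρ/(1−ρ).
No profitable deviation requires 50/(1−ρ) ≥ 78 + 7ρ/(1−ρ).
Multiplying by (1−ρ): 50 ≥ 78(1−ρ) + 7ρ = 78 − 71ρ.
So 71ρ ≥ 28, i.e. ρ ≥ 28/71.

28/71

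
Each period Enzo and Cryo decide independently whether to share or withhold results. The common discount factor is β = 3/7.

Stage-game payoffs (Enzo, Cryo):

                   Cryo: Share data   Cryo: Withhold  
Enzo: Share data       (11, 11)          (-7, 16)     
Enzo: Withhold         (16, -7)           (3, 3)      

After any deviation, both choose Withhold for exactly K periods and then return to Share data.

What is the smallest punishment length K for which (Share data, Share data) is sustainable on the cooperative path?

3

IC: β(1−β^K)/(1−β) ≥ (16−11)/(11−3) = 5/8.
With β = 3/7: need 1 − β^K ≥ 5/8·(1−3/7)/(3/7), i.e. β^K ≤ 0.1667.
Since (3/7)^2 = 0.1837 and (3/7)^3 = 0.0787, the smallest such K is 3.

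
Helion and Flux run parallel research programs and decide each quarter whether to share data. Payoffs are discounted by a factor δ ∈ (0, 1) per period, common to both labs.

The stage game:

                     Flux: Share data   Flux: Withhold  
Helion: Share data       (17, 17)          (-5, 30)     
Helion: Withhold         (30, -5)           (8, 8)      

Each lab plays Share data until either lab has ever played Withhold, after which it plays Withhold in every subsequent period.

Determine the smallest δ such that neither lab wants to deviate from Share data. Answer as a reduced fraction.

13/22

Cooperation forever yields 17 each period: 17/(1−δ).
Deviating yields 30 once, then 8 forever: 30 + 8δ/(1−δ).
No profitable deviation requires 17/(1−δ) ≥ 30 + 8δ/(1−δ).
Multiplying by (1−δ): 17 ≥ 30(1−δ) + 8δ = 30 − 22δ.
So 22δ ≥ 13, i.e. δ ≥ 13/22.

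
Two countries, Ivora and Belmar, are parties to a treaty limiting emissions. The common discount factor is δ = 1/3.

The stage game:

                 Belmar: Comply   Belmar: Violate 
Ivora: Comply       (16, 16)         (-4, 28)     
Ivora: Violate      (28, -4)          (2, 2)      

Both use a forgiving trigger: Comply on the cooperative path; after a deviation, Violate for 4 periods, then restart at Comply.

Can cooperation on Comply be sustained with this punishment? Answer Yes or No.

A one-shot deviation gives 28 now, then 2 for 4 periods, then back to 16.
Gain from deviating: (28−16) today; loss: (16−2) in each of the next 4 periods.
No-deviation condition: (16−2)(δ+…+δ^4) ≥ 28−16, i.e. δ+…+δ^4 ≥ 6/7.
At δ = 1/3: δ+…+δ^4 = 0.4938 < 0.8571.
So cooperation is not sustainable.

No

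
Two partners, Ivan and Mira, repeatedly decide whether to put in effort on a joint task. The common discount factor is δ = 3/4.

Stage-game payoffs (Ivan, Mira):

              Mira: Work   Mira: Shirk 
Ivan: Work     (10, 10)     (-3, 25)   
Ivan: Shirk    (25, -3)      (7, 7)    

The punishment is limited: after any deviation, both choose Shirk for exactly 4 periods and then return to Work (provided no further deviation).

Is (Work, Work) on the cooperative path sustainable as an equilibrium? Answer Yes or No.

No

IC: δ+…+δ^4 ≥ (25−10)/(10−7) = 5.
At δ = 3/4: partial sum = 2.0508 < 5.0000. Cooperation not sustainable.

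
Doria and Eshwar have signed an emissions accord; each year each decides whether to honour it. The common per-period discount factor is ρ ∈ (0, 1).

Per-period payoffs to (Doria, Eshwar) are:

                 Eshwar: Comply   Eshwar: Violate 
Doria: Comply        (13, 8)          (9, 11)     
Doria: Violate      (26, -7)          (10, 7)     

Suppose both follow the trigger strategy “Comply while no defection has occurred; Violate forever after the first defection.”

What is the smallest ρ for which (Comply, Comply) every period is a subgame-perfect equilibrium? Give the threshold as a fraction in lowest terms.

Doria's threshold: (26−13)/(26−10) = 13/16.
Eshwar's threshold: (11−8)/(11−7) = 3/4.
13/16 > 3/4, so Doria binds and ρ* = 13/16.

13/16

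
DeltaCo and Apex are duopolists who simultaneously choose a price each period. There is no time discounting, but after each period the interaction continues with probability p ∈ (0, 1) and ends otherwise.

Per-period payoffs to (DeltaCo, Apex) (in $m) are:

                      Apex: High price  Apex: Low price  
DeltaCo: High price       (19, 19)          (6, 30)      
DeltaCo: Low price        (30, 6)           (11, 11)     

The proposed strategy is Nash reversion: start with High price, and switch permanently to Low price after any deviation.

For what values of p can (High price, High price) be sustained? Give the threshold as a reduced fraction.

Expected cooperation value is 19 + p·19 + p²·19 + … = 19/(1−p); deviation gives 30 + p·11/(1−p).
19 ≥ 30(1−p) + 11p ⇒ 19p ≥ 11 ⇒ p ≥ 11/19.

11/19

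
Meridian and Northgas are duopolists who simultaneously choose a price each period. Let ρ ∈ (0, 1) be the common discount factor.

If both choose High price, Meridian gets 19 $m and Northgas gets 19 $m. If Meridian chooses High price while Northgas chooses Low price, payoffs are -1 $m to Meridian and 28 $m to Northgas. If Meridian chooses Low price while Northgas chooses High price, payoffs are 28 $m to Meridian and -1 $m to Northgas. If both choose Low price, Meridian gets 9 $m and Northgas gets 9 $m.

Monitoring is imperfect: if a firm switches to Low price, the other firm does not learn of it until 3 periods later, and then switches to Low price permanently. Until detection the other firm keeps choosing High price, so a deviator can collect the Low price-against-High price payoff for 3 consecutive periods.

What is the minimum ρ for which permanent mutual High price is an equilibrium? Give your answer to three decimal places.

A deviator earns 28 for 3 periods, then 9 forever; cooperating earns 19 forever. Multiplying the IC by (1−ρ):
19 ≥ 28(1−ρ^3) + 9ρ^3, so 19·ρ^3 ≥ 9 and ρ^3 ≥ 9/19.
ρ ≥ (9/19)^(1/3) ≈ 0.780.

0.780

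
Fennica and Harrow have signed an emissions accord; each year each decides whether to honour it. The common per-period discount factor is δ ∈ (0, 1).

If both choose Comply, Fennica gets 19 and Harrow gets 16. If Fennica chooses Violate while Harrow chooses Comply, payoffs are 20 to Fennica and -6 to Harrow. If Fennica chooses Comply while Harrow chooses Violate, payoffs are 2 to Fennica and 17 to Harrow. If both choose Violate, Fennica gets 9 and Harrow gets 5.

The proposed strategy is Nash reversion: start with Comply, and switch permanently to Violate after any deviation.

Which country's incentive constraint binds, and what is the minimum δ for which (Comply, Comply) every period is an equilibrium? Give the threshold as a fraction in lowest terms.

Fennica; δ ≥ 1/11

Fennica's threshold: (20−19)/(20−9) = 1/11.
Harrow's threshold: (17−16)/(17−5) = 1/12.
1/11 > 1/12, so Fennica binds and δ* = 1/11.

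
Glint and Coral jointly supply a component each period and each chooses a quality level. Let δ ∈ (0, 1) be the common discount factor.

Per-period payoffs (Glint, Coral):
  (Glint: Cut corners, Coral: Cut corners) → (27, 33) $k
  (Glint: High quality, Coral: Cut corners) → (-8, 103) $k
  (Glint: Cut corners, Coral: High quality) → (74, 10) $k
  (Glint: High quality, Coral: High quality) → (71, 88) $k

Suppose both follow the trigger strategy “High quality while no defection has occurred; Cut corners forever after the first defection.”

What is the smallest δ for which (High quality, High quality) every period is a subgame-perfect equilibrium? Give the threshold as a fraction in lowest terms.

Glint's threshold: (74−71)/(74−27) = 3/47.
Coral's threshold: (103−88)/(103−33) = 3/14.
3/47 < 3/14, so Coral binds and δ* = 3/14.

3/14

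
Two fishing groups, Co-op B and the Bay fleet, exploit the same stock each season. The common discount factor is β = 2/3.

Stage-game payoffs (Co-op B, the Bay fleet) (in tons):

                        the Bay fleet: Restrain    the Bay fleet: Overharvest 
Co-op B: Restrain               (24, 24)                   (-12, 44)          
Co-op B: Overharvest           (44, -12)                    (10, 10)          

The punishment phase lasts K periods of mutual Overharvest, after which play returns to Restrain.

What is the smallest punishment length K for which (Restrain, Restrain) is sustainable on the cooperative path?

Need Σ_{k=1}^{K} β^k ≥ (44−24)/(24−10) = 1.4286 at β = 2/3.
At K = 3 the sum is 1.4074 < 1.4286; at K = 4 it is 1.6049 ≥ 1.4286.
So the minimum punishment length is K = 4.

4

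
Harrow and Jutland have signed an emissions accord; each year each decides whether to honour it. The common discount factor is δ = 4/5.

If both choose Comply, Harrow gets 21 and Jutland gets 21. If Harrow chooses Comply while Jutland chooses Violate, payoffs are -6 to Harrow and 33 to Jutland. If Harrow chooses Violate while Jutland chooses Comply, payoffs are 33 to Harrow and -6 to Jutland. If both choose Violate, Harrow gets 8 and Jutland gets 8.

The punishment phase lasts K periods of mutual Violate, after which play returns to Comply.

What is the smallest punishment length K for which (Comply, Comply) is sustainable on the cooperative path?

2

Need Σ_{k=1}^{K} δ^k ≥ (33−21)/(21−8) = 0.9231 at δ = 4/5.
At K = 1 the sum is 0.8000 < 0.9231; at K = 2 it is 1.4400 ≥ 0.9231.
So the minimum punishment length is K = 2.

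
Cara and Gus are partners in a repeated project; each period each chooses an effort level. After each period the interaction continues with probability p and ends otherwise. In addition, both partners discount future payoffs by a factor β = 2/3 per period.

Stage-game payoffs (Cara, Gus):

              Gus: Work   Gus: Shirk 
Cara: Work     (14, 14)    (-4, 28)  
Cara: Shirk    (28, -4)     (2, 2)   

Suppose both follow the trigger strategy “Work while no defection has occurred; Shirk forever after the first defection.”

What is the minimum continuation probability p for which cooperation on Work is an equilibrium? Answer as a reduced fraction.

21/26

Expected continuation weight on next period's payoff is β·p = 2/3·p, which plays the role of the discount factor.
Cooperation requires 2/3·p ≥ (28−14)/(28−2) = 7/13, hence p ≥ 21/26.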